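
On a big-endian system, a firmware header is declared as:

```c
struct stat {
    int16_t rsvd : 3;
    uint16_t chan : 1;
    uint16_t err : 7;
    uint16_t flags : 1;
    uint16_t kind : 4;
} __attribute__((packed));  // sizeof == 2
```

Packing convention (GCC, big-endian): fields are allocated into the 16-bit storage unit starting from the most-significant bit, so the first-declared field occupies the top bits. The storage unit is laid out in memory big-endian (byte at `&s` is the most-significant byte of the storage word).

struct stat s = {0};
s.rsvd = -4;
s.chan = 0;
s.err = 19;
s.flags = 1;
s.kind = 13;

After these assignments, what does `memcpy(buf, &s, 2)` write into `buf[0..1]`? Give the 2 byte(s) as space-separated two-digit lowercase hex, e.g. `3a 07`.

rsvd:3 = -4 → 0x4 << 13 → word 0x8000
chan:1 = 0 → 0x0 << 12 → word 0x8000
err:7 = 19 → 0x13 << 5 → word 0x8260
flags:1 = 1 → 0x1 << 4 → word 0x8270
kind:4 = 13 → 0xd << 0 → word 0x827d
word = 0x827d → big-endian bytes:
  [0]=0x82  [1]=0x7d

82 7d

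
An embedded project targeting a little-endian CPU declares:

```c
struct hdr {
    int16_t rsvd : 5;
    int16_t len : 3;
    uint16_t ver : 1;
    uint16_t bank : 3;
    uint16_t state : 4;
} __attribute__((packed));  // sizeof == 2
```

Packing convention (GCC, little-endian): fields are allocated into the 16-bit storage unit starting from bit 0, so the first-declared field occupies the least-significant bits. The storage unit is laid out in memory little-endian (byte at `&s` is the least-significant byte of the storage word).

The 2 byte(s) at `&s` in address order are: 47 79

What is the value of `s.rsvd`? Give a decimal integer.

7

[0]=0x47 [1]=0x79 (little-endian) → word 0x7947
rsvd:5 @ bit 0 → (0x7947>>0)&0x1f = 0x7  ←
len:3 @ bit 5 → (0x7947>>5)&0x7 = 0x2
ver:1 @ bit 8 → (0x7947>>8)&0x1 = 0x1
bank:3 @ bit 9 → (0x7947>>9)&0x7 = 0x4
state:4 @ bit 12 → (0x7947>>12)&0xf = 0x7
rsvd signed 5b, MSB=0: value = 7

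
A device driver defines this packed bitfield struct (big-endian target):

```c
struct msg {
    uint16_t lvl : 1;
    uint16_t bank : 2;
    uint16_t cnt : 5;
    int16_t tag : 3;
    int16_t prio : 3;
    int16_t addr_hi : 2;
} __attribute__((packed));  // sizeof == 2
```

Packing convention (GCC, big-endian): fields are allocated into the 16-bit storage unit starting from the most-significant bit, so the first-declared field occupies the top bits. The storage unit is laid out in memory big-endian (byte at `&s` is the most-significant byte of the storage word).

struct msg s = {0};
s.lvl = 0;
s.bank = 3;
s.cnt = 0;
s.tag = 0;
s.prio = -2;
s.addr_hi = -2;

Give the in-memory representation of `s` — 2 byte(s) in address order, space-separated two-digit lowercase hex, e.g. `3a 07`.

60 1a

lvl (1b) val=0 bits=0x0 at bit 15: 0x0000
bank (2b) val=3 bits=0x3 at bit 13: 0x6000
cnt (5b) val=0 bits=0x0 at bit 8: 0x6000
tag (3b) val=0 bits=0x0 at bit 5: 0x6000
prio (3b) val=-2 bits=0x6 at bit 2: 0x6018
addr_hi (2b) val=-2 bits=0x2 at bit 0: 0x601a
word = 0x601a → big-endian bytes:
  [0]=0x60  [1]=0x1a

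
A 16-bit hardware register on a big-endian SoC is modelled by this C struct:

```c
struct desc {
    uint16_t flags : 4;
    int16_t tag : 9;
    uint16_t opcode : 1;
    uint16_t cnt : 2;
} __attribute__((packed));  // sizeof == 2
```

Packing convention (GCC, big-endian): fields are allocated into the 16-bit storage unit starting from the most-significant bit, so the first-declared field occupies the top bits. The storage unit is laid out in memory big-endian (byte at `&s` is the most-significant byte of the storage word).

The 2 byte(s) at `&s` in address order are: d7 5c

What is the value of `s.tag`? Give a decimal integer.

[0]=0xd7 [1]=0x5c (big-endian) → word 0xd75c
flags:4 @ bit 12 → (0xd75c>>12)&0xf = 0xd
tag:9 @ bit 3 → (0xd75c>>3)&0x1ff = 0xeb  ←
opcode:1 @ bit 2 → (0xd75c>>2)&0x1 = 0x1
cnt:2 @ bit 0 → (0xd75c>>0)&0x3 = 0x0
tag signed 9b, MSB=0: value = 235

235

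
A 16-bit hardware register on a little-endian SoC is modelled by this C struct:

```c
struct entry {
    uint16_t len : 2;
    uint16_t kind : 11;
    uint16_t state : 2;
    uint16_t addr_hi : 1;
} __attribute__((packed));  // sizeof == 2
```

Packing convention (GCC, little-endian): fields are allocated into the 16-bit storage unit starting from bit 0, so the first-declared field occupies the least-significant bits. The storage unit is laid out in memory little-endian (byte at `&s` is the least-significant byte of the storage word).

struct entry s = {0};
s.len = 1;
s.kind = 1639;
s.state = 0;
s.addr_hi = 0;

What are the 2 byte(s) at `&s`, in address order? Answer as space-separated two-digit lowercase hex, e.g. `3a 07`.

[0+:2] len=1 & 0x3 = 0x1; word=0x0001
[2+:11] kind=1639 & 0x7ff = 0x667; word=0x199d
[13+:2] state=0 & 0x3 = 0x0; word=0x199d
[15+:1] addr_hi=0 & 0x1 = 0x0; word=0x199d
word = 0x199d → little-endian bytes:
  [0]=0x9d  [1]=0x19

9d 19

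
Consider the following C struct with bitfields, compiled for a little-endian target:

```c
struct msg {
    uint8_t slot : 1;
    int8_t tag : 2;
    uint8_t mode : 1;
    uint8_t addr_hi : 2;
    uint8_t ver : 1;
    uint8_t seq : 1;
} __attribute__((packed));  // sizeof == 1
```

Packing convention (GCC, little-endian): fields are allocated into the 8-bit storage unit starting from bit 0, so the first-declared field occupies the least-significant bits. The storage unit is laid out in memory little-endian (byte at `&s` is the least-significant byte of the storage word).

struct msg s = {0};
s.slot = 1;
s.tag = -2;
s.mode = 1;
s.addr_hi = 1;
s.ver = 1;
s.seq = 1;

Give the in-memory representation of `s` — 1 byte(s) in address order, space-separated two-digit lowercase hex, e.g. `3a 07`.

slot (1b) val=1 bits=0x1 at bit 0: 0x01
tag (2b) val=-2 bits=0x2 at bit 1: 0x05
mode (1b) val=1 bits=0x1 at bit 3: 0x0d
addr_hi (2b) val=1 bits=0x1 at bit 4: 0x1d
ver (1b) val=1 bits=0x1 at bit 6: 0x5d
seq (1b) val=1 bits=0x1 at bit 7: 0xdd
word = 0xdd → little-endian bytes:
  [0]=0xdd

dd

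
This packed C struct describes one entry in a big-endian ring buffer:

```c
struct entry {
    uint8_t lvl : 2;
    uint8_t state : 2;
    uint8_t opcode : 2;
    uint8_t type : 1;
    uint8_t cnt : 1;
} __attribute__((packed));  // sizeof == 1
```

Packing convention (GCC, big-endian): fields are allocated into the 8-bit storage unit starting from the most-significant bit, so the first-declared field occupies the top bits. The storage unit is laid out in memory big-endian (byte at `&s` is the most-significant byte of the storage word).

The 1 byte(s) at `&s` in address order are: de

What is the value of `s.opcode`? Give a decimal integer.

[0]=0xde (big-endian) → word 0xde
lvl [6+:2] = (word>>6) & 0x3 = 3
state [4+:2] = (word>>4) & 0x3 = 1
opcode [2+:2] = (word>>2) & 0x3 = 3  ←
type [1+:1] = (word>>1) & 0x1 = 1
cnt [0+:1] = (word>>0) & 0x1 = 0

3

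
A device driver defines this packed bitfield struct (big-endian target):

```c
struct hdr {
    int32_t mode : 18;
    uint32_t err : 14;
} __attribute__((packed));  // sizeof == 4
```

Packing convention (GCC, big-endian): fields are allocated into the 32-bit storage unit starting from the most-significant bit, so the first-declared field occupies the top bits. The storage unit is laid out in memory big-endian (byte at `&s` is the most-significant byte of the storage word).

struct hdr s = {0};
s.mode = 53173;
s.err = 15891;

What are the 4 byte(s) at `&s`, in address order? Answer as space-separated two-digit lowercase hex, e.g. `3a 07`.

mode (18b) val=53173 bits=0xcfb5 at bit 14: 0x33ed4000
err (14b) val=15891 bits=0x3e13 at bit 0: 0x33ed7e13
word = 0x33ed7e13 → big-endian bytes:
  [0]=0x33  [1]=0xed  [2]=0x7e  [3]=0x13

33 ed 7e 13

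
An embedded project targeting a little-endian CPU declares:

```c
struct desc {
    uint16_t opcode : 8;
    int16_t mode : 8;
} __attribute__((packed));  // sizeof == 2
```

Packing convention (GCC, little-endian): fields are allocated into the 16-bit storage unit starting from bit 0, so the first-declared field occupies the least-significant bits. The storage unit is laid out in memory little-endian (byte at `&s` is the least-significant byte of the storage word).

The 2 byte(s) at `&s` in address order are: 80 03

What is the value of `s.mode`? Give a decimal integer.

[0]=0x80 [1]=0x03 (little-endian) → word 0x0380
opcode [0+:8] = (word>>0) & 0xff = 128
mode [8+:8] = (word>>8) & 0xff = 3  ←
mode signed 8b, MSB=0: value = 3

3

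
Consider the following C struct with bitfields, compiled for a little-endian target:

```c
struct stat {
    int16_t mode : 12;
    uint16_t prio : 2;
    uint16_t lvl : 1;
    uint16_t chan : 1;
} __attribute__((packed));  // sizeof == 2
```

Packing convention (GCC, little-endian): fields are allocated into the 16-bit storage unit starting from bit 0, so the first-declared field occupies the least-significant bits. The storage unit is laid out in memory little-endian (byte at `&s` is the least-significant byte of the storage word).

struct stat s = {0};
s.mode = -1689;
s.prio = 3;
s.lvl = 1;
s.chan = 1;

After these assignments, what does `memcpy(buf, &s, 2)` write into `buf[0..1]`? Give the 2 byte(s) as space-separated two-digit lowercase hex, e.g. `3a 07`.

67 f9

mode:12 = -1689 → 0x967 << 0 → word 0x0967
prio:2 = 3 → 0x3 << 12 → word 0x3967
lvl:1 = 1 → 0x1 << 14 → word 0x7967
chan:1 = 1 → 0x1 << 15 → word 0xf967
word = 0xf967 → little-endian bytes:
  [0]=0x67  [1]=0xf9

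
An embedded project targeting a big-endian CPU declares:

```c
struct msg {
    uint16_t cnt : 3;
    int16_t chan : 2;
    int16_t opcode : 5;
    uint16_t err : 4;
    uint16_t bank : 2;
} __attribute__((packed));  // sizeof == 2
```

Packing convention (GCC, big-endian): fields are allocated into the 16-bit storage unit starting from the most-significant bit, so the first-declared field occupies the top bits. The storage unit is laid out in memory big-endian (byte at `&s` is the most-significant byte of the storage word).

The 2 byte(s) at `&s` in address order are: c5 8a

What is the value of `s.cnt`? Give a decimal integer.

[0]=0xc5 [1]=0x8a (big-endian) → word 0xc58a
cnt [13+:3] = (word>>13) & 0x7 = 6  ←
chan [11+:2] = (word>>11) & 0x3 = 0
opcode [6+:5] = (word>>6) & 0x1f = 22
err [2+:4] = (word>>2) & 0xf = 2
bank [0+:2] = (word>>0) & 0x3 = 2

6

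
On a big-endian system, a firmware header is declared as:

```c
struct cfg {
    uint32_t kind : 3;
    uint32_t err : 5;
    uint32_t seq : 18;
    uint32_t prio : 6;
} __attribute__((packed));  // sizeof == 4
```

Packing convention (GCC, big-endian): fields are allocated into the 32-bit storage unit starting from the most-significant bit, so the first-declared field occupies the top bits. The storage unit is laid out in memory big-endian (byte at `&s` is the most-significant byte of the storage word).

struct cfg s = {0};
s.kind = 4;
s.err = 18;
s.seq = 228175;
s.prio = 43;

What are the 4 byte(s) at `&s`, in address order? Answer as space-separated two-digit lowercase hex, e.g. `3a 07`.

kind:3 = 4 → 0x4 << 29 → word 0x80000000
err:5 = 18 → 0x12 << 24 → word 0x92000000
seq:18 = 228175 → 0x37b4f << 6 → word 0x92ded3c0
prio:6 = 43 → 0x2b << 0 → word 0x92ded3eb
word = 0x92ded3eb → big-endian bytes:
  [0]=0x92  [1]=0xde  [2]=0xd3  [3]=0xeb

92 de d3 eb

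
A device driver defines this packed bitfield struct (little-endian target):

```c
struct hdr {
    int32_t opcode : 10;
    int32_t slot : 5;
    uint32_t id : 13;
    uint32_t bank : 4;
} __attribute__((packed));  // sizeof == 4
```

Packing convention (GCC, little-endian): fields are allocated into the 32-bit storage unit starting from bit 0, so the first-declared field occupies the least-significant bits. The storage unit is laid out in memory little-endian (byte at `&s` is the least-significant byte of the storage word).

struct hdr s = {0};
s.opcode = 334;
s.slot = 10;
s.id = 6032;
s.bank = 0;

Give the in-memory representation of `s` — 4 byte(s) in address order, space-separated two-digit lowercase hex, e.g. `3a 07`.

[0+:10] opcode=334 & 0x3ff = 0x14e; word=0x0000014e
[10+:5] slot=10 & 0x1f = 0xa; word=0x0000294e
[15+:13] id=6032 & 0x1fff = 0x1790; word=0x0bc8294e
[28+:4] bank=0 & 0xf = 0x0; word=0x0bc8294e
word = 0x0bc8294e → little-endian bytes:
  [0]=0x4e  [1]=0x29  [2]=0xc8  [3]=0x0b

4e 29 c8 0b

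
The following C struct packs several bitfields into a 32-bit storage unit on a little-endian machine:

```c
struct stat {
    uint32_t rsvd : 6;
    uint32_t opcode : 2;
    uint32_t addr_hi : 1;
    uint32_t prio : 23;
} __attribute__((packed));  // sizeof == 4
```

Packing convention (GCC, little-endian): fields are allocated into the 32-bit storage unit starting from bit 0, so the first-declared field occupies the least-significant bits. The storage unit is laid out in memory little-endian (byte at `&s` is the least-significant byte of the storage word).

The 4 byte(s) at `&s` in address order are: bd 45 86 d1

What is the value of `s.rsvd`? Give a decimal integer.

61

[0]=0xbd [1]=0x45 [2]=0x86 [3]=0xd1 (little-endian) → word 0xd18645bd
rsvd:6 @ bit 0 → (0xd18645bd>>0)&0x3f = 0x3d  ←
opcode:2 @ bit 6 → (0xd18645bd>>6)&0x3 = 0x2
addr_hi:1 @ bit 8 → (0xd18645bd>>8)&0x1 = 0x1
prio:23 @ bit 9 → (0xd18645bd>>9)&0x7fffff = 0x68c322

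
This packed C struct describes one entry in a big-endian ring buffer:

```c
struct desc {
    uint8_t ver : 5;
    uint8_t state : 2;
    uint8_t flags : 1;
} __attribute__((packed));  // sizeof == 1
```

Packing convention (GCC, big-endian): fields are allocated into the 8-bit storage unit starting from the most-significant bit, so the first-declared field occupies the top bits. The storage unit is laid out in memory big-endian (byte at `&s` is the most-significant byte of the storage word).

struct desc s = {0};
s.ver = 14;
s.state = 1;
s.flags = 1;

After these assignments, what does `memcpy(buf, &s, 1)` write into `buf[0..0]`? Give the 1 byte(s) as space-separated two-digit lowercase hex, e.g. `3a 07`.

73

ver:5 = 14 → 0xe << 3 → word 0x70
state:2 = 1 → 0x1 << 1 → word 0x72
flags:1 = 1 → 0x1 << 0 → word 0x73
word = 0x73 → big-endian bytes:
  [0]=0x73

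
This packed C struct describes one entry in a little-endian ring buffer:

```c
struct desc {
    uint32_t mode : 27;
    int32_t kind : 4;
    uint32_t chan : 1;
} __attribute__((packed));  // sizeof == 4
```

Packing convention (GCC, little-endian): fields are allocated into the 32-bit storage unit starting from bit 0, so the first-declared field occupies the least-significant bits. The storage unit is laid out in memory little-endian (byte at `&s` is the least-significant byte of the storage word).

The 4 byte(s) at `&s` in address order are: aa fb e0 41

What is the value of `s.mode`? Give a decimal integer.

[0]=0xaa [1]=0xfb [2]=0xe0 [3]=0x41 (little-endian) → word 0x41e0fbaa
mode:27 @ bit 0 → (0x41e0fbaa>>0)&0x7ffffff = 0x1e0fbaa  ←
kind:4 @ bit 27 → (0x41e0fbaa>>27)&0xf = 0x8
chan:1 @ bit 31 → (0x41e0fbaa>>31)&0x1 = 0x0

31521706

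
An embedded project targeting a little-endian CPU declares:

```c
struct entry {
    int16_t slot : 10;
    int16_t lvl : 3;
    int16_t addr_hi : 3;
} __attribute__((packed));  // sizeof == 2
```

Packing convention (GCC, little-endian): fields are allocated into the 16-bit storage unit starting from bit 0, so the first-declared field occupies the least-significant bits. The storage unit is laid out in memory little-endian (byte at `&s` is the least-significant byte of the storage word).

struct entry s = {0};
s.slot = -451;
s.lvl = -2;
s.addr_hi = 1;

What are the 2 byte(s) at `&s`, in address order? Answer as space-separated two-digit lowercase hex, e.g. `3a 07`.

slot (10b) val=-451 bits=0x23d at bit 0: 0x023d
lvl (3b) val=-2 bits=0x6 at bit 10: 0x1a3d
addr_hi (3b) val=1 bits=0x1 at bit 13: 0x3a3d
word = 0x3a3d → little-endian bytes:
  [0]=0x3d  [1]=0x3a

3d 3a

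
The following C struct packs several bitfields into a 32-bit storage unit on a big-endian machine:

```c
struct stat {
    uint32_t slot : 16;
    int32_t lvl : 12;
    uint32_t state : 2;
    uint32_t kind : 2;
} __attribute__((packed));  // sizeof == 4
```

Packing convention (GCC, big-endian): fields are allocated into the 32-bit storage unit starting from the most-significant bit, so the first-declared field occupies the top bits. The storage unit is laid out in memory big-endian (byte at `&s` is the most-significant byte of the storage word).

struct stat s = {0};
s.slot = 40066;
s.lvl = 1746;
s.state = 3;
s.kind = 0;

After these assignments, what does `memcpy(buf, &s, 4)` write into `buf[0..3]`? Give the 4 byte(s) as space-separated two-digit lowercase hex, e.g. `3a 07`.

[16+:16] slot=40066 & 0xffff = 0x9c82; word=0x9c820000
[4+:12] lvl=1746 & 0xfff = 0x6d2; word=0x9c826d20
[2+:2] state=3 & 0x3 = 0x3; word=0x9c826d2c
[0+:2] kind=0 & 0x3 = 0x0; word=0x9c826d2c
word = 0x9c826d2c → big-endian bytes:
  [0]=0x9c  [1]=0x82  [2]=0x6d  [3]=0x2c

9c 82 6d 2c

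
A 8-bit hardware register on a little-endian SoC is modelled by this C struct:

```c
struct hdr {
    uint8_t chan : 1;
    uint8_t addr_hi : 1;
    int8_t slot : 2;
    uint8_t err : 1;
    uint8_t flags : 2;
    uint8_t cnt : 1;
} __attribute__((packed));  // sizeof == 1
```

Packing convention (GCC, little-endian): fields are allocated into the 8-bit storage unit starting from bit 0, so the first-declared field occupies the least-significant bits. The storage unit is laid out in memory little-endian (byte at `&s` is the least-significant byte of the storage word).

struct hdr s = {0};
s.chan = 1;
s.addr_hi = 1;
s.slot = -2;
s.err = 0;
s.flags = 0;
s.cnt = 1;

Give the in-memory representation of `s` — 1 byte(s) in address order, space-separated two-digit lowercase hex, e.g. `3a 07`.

chan:1 = 1 → 0x1 << 0 → word 0x01
addr_hi:1 = 1 → 0x1 << 1 → word 0x03
slot:2 = -2 → 0x2 << 2 → word 0x0b
err:1 = 0 → 0x0 << 4 → word 0x0b
flags:2 = 0 → 0x0 << 5 → word 0x0b
cnt:1 = 1 → 0x1 << 7 → word 0x8b
word = 0x8b → little-endian bytes:
  [0]=0x8b

8b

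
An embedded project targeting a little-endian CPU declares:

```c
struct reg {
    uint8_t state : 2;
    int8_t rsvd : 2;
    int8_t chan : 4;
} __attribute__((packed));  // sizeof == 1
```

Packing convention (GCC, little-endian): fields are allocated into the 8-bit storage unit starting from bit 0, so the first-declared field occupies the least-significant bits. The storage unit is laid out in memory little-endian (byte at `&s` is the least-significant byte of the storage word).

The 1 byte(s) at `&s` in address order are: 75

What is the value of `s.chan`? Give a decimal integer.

[0]=0x75 (little-endian) → word 0x75
state [0+:2] = (word>>0) & 0x3 = 1
rsvd [2+:2] = (word>>2) & 0x3 = 1
chan [4+:4] = (word>>4) & 0xf = 7  ←
chan signed 4b, MSB=0: value = 7

7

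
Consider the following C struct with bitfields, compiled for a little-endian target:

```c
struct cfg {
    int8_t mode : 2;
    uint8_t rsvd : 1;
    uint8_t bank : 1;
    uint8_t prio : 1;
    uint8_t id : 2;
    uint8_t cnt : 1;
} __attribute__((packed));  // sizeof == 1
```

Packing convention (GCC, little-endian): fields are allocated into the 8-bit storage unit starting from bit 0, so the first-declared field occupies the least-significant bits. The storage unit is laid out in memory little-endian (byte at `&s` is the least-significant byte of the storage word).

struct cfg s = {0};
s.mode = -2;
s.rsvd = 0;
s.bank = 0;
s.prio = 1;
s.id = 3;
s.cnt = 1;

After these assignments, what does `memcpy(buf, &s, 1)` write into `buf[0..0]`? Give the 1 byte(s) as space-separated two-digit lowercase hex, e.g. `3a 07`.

f2

[0+:2] mode=-2 & 0x3 = 0x2; word=0x02
[2+:1] rsvd=0 & 0x1 = 0x0; word=0x02
[3+:1] bank=0 & 0x1 = 0x0; word=0x02
[4+:1] prio=1 & 0x1 = 0x1; word=0x12
[5+:2] id=3 & 0x3 = 0x3; word=0x72
[7+:1] cnt=1 & 0x1 = 0x1; word=0xf2
word = 0xf2 → little-endian bytes:
  [0]=0xf2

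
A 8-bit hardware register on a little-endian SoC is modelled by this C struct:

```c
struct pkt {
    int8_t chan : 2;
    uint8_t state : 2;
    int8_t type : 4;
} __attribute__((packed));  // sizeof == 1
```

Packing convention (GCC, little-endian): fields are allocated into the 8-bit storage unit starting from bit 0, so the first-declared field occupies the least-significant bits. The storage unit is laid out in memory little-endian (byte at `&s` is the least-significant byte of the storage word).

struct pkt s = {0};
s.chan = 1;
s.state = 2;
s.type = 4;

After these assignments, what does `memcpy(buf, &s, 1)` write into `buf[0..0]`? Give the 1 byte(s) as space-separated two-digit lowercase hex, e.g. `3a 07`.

49

[0+:2] chan=1 & 0x3 = 0x1; word=0x01
[2+:2] state=2 & 0x3 = 0x2; word=0x09
[4+:4] type=4 & 0xf = 0x4; word=0x49
word = 0x49 → little-endian bytes:
  [0]=0x49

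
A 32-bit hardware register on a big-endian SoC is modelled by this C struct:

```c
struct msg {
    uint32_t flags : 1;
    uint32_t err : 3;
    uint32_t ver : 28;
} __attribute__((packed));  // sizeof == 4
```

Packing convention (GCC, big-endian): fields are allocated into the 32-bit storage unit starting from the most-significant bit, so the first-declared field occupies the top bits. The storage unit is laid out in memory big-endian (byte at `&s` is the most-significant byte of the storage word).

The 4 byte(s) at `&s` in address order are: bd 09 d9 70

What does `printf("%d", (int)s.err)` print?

[0]=0xbd [1]=0x09 [2]=0xd9 [3]=0x70 (big-endian) → word 0xbd09d970
flags:1 @ bit 31 → (0xbd09d970>>31)&0x1 = 0x1
err:3 @ bit 28 → (0xbd09d970>>28)&0x7 = 0x3  ←
ver:28 @ bit 0 → (0xbd09d970>>0)&0xfffffff = 0xd09d970

3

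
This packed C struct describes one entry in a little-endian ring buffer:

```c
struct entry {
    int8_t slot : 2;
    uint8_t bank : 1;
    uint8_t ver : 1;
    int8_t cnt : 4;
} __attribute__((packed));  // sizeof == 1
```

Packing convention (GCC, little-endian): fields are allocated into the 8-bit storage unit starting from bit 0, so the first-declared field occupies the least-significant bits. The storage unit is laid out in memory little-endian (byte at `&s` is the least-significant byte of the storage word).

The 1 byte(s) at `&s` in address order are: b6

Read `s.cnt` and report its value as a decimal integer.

[0]=0xb6 (little-endian) → word 0xb6
slot [0+:2] = (word>>0) & 0x3 = 2
bank [2+:1] = (word>>2) & 0x1 = 1
ver [3+:1] = (word>>3) & 0x1 = 0
cnt [4+:4] = (word>>4) & 0xf = 11  ←
cnt signed 4b, MSB=1: 11 - 16 = -5

-5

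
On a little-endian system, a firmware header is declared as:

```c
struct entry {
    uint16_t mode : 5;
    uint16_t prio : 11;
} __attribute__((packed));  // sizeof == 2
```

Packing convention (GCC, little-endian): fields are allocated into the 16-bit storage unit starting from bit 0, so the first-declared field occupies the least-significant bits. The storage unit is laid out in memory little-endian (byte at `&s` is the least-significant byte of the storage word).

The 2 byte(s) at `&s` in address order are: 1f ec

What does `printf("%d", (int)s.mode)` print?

[0]=0x1f [1]=0xec (little-endian) → word 0xec1f
mode [0+:5] = (word>>0) & 0x1f = 31  ←
prio [5+:11] = (word>>5) & 0x7ff = 1888

31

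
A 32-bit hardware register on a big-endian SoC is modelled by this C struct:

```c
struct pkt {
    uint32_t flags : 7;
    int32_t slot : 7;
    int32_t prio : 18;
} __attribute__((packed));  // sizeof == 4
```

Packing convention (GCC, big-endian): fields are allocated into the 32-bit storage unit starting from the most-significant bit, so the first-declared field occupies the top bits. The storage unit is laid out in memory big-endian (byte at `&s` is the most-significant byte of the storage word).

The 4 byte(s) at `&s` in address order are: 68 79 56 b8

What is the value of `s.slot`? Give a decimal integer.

30

[0]=0x68 [1]=0x79 [2]=0x56 [3]=0xb8 (big-endian) → word 0x687956b8
flags:7 @ bit 25 → (0x687956b8>>25)&0x7f = 0x34
slot:7 @ bit 18 → (0x687956b8>>18)&0x7f = 0x1e  ←
prio:18 @ bit 0 → (0x687956b8>>0)&0x3ffff = 0x156b8
slot signed 7b, MSB=0: value = 30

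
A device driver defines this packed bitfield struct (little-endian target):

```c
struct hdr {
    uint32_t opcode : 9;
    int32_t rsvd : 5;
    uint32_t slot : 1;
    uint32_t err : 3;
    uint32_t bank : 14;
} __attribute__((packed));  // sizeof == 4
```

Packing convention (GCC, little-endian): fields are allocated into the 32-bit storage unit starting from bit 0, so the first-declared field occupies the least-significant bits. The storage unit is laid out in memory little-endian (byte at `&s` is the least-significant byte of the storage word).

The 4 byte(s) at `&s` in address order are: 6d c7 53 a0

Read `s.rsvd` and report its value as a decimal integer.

3

[0]=0x6d [1]=0xc7 [2]=0x53 [3]=0xa0 (little-endian) → word 0xa053c76d
opcode:9 @ bit 0 → (0xa053c76d>>0)&0x1ff = 0x16d
rsvd:5 @ bit 9 → (0xa053c76d>>9)&0x1f = 0x3  ←
slot:1 @ bit 14 → (0xa053c76d>>14)&0x1 = 0x1
err:3 @ bit 15 → (0xa053c76d>>15)&0x7 = 0x7
bank:14 @ bit 18 → (0xa053c76d>>18)&0x3fff = 0x2814
rsvd signed 5b, MSB=0: value = 3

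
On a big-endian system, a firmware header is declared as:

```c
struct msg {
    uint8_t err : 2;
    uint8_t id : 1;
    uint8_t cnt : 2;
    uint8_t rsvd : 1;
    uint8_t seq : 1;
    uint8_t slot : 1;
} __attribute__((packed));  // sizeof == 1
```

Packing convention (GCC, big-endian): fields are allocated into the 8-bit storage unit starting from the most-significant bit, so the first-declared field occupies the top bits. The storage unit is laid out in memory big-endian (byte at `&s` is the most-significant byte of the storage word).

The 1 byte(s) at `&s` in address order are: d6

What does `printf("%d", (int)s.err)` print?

[0]=0xd6 (big-endian) → word 0xd6
err [6+:2] = (word>>6) & 0x3 = 3  ←
id [5+:1] = (word>>5) & 0x1 = 0
cnt [3+:2] = (word>>3) & 0x3 = 2
rsvd [2+:1] = (word>>2) & 0x1 = 1
seq [1+:1] = (word>>1) & 0x1 = 1
slot [0+:1] = (word>>0) & 0x1 = 0

3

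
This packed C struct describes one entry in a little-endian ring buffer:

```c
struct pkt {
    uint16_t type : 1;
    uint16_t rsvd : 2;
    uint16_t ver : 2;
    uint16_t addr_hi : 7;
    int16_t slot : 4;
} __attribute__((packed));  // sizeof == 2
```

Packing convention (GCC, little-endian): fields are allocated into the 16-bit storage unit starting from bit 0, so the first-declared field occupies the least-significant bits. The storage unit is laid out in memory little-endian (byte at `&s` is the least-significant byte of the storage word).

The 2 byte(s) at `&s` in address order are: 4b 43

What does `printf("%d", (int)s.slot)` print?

4

[0]=0x4b [1]=0x43 (little-endian) → word 0x434b
type [0+:1] = (word>>0) & 0x1 = 1
rsvd [1+:2] = (word>>1) & 0x3 = 1
ver [3+:2] = (word>>3) & 0x3 = 1
addr_hi [5+:7] = (word>>5) & 0x7f = 26
slot [12+:4] = (word>>12) & 0xf = 4  ←
slot signed 4b, MSB=0: value = 4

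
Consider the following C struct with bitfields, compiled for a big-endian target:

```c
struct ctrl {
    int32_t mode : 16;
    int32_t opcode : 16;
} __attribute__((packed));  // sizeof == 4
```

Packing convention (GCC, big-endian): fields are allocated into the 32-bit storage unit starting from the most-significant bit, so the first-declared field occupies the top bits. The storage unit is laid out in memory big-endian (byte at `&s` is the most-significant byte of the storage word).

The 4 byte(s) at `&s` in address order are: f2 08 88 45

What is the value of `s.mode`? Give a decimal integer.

-3576

[0]=0xf2 [1]=0x08 [2]=0x88 [3]=0x45 (big-endian) → word 0xf2088845
mode:16 @ bit 16 → (0xf2088845>>16)&0xffff = 0xf208  ←
opcode:16 @ bit 0 → (0xf2088845>>0)&0xffff = 0x8845
mode signed 16b, MSB=1: 61960 - 65536 = -3576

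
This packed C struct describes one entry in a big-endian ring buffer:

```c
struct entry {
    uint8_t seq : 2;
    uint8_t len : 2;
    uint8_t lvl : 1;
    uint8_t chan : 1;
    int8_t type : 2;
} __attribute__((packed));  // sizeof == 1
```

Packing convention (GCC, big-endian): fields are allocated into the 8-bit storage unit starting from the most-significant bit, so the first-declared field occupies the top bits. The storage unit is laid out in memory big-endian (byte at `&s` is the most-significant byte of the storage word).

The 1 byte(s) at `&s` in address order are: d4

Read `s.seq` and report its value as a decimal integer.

3

[0]=0xd4 (big-endian) → word 0xd4
seq:2 @ bit 6 → (0xd4>>6)&0x3 = 0x3  ←
len:2 @ bit 4 → (0xd4>>4)&0x3 = 0x1
lvl:1 @ bit 3 → (0xd4>>3)&0x1 = 0x0
chan:1 @ bit 2 → (0xd4>>2)&0x1 = 0x1
type:2 @ bit 0 → (0xd4>>0)&0x3 = 0x0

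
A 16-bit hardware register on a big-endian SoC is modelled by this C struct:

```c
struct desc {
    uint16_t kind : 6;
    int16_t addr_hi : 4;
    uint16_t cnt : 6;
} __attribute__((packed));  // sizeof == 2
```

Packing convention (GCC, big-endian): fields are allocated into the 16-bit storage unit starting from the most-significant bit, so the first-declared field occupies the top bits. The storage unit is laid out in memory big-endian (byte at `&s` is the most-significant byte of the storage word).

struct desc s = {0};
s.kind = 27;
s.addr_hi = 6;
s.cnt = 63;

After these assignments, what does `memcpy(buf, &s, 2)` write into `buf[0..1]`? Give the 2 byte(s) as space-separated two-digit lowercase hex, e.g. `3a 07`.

6d bf

[10+:6] kind=27 & 0x3f = 0x1b; word=0x6c00
[6+:4] addr_hi=6 & 0xf = 0x6; word=0x6d80
[0+:6] cnt=63 & 0x3f = 0x3f; word=0x6dbf
word = 0x6dbf → big-endian bytes:
  [0]=0x6d  [1]=0xbf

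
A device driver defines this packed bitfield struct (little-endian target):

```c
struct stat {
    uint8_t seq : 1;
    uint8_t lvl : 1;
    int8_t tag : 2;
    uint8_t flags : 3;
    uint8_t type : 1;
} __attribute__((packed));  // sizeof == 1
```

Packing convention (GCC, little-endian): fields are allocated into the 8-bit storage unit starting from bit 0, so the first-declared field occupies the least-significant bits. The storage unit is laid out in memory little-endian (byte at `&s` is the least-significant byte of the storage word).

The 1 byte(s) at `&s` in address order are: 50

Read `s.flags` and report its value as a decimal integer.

[0]=0x50 (little-endian) → word 0x50
seq [0+:1] = (word>>0) & 0x1 = 0
lvl [1+:1] = (word>>1) & 0x1 = 0
tag [2+:2] = (word>>2) & 0x3 = 0
flags [4+:3] = (word>>4) & 0x7 = 5  ←
type [7+:1] = (word>>7) & 0x1 = 0

5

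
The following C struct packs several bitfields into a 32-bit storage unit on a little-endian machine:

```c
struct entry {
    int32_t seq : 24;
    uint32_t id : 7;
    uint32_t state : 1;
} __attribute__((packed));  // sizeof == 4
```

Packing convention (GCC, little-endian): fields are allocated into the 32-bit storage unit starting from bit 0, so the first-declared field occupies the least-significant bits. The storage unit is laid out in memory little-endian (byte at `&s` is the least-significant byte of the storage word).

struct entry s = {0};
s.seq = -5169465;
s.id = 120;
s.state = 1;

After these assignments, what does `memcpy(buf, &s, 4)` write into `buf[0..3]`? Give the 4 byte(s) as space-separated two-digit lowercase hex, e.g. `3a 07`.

c7 1e b1 f8

seq (24b) val=-5169465 bits=0xb11ec7 at bit 0: 0x00b11ec7
id (7b) val=120 bits=0x78 at bit 24: 0x78b11ec7
state (1b) val=1 bits=0x1 at bit 31: 0xf8b11ec7
word = 0xf8b11ec7 → little-endian bytes:
  [0]=0xc7  [1]=0x1e  [2]=0xb1  [3]=0xf8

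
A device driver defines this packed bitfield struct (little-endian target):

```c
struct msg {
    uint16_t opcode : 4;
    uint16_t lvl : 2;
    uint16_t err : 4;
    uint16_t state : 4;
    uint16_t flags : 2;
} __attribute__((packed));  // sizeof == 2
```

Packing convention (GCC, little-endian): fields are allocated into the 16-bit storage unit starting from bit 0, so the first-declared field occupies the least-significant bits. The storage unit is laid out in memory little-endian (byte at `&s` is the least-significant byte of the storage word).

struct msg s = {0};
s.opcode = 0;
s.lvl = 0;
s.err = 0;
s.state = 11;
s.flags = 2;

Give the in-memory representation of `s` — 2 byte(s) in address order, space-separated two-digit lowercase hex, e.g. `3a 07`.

00 ac

opcode:4 = 0 → 0x0 << 0 → word 0x0000
lvl:2 = 0 → 0x0 << 4 → word 0x0000
err:4 = 0 → 0x0 << 6 → word 0x0000
state:4 = 11 → 0xb << 10 → word 0x2c00
flags:2 = 2 → 0x2 << 14 → word 0xac00
word = 0xac00 → little-endian bytes:
  [0]=0x00  [1]=0xac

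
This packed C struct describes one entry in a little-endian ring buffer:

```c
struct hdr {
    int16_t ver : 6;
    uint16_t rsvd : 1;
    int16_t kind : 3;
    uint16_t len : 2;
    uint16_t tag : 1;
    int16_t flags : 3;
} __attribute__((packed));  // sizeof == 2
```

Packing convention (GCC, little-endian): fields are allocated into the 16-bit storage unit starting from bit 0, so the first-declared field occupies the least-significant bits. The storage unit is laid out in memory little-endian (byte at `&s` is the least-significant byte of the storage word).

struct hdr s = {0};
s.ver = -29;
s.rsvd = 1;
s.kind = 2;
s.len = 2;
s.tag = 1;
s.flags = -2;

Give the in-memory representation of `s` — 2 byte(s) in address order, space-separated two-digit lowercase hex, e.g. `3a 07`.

63 d9

ver (6b) val=-29 bits=0x23 at bit 0: 0x0023
rsvd (1b) val=1 bits=0x1 at bit 6: 0x0063
kind (3b) val=2 bits=0x2 at bit 7: 0x0163
len (2b) val=2 bits=0x2 at bit 10: 0x0963
tag (1b) val=1 bits=0x1 at bit 12: 0x1963
flags (3b) val=-2 bits=0x6 at bit 13: 0xd963
word = 0xd963 → little-endian bytes:
  [0]=0x63  [1]=0xd9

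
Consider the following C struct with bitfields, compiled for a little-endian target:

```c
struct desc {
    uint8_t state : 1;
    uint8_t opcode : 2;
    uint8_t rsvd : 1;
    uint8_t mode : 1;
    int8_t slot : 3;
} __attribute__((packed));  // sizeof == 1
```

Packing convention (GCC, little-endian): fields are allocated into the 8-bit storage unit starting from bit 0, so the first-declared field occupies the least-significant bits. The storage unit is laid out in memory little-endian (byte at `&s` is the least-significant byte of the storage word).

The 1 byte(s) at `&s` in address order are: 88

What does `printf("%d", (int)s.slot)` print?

-4

[0]=0x88 (little-endian) → word 0x88
state [0+:1] = (word>>0) & 0x1 = 0
opcode [1+:2] = (word>>1) & 0x3 = 0
rsvd [3+:1] = (word>>3) & 0x1 = 1
mode [4+:1] = (word>>4) & 0x1 = 0
slot [5+:3] = (word>>5) & 0x7 = 4  ←
slot signed 3b, MSB=1: 4 - 8 = -4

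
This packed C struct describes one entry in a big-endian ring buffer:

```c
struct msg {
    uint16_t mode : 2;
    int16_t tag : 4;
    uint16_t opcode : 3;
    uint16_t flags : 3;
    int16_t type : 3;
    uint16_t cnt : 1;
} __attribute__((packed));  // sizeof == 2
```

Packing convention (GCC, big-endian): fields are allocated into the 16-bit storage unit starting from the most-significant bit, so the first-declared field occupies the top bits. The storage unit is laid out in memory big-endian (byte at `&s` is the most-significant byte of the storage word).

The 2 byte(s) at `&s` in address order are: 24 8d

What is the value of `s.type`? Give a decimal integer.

-2

[0]=0x24 [1]=0x8d (big-endian) → word 0x248d
mode [14+:2] = (word>>14) & 0x3 = 0
tag [10+:4] = (word>>10) & 0xf = 9
opcode [7+:3] = (word>>7) & 0x7 = 1
flags [4+:3] = (word>>4) & 0x7 = 0
type [1+:3] = (word>>1) & 0x7 = 6  ←
cnt [0+:1] = (word>>0) & 0x1 = 1
type signed 3b, MSB=1: 6 - 8 = -2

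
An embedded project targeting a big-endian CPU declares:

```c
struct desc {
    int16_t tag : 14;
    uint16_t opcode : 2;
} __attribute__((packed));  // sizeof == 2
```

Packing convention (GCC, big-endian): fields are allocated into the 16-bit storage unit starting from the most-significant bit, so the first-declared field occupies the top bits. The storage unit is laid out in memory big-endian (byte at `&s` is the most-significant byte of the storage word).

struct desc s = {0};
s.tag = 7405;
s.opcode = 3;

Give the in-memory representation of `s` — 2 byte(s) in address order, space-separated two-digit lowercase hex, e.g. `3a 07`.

tag:14 = 7405 → 0x1ced << 2 → word 0x73b4
opcode:2 = 3 → 0x3 << 0 → word 0x73b7
word = 0x73b7 → big-endian bytes:
  [0]=0x73  [1]=0xb7

73 b7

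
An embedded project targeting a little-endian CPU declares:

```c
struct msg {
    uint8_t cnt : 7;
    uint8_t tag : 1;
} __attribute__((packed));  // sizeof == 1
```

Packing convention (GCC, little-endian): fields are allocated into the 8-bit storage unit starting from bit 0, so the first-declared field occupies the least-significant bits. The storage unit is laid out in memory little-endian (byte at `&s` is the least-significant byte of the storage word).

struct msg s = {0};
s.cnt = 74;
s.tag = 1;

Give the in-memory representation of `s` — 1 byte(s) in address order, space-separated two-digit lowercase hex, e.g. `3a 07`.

ca

[0+:7] cnt=74 & 0x7f = 0x4a; word=0x4a
[7+:1] tag=1 & 0x1 = 0x1; word=0xca
word = 0xca → little-endian bytes:
  [0]=0xca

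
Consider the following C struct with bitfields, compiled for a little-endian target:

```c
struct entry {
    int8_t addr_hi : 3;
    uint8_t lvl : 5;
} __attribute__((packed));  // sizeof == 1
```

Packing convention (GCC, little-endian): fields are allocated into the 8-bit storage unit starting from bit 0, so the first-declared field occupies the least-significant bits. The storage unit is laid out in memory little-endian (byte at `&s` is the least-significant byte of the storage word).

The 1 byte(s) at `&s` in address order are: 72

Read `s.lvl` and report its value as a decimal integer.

14

[0]=0x72 (little-endian) → word 0x72
addr_hi:3 @ bit 0 → (0x72>>0)&0x7 = 0x2
lvl:5 @ bit 3 → (0x72>>3)&0x1f = 0xe  ←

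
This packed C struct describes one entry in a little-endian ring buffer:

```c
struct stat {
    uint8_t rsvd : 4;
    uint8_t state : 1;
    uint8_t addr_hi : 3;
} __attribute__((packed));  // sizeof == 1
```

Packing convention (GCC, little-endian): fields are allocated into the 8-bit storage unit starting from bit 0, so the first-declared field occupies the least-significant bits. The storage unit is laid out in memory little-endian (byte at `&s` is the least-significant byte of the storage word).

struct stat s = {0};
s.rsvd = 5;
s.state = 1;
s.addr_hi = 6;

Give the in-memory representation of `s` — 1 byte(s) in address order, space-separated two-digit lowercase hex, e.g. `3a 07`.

d5

rsvd:4 = 5 → 0x5 << 0 → word 0x05
state:1 = 1 → 0x1 << 4 → word 0x15
addr_hi:3 = 6 → 0x6 << 5 → word 0xd5
word = 0xd5 → little-endian bytes:
  [0]=0xd5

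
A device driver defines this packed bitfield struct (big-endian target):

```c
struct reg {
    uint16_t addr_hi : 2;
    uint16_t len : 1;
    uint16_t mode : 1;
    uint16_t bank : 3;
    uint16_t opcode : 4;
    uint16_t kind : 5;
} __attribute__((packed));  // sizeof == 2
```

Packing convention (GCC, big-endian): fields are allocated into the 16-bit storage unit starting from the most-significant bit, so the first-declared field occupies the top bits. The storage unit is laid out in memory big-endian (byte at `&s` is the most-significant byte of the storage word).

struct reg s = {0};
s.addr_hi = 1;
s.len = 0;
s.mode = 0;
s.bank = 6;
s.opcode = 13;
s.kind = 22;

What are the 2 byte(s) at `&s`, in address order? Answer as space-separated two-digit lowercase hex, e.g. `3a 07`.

addr_hi:2 = 1 → 0x1 << 14 → word 0x4000
len:1 = 0 → 0x0 << 13 → word 0x4000
mode:1 = 0 → 0x0 << 12 → word 0x4000
bank:3 = 6 → 0x6 << 9 → word 0x4c00
opcode:4 = 13 → 0xd << 5 → word 0x4da0
kind:5 = 22 → 0x16 << 0 → word 0x4db6
word = 0x4db6 → big-endian bytes:
  [0]=0x4d  [1]=0xb6

4d b6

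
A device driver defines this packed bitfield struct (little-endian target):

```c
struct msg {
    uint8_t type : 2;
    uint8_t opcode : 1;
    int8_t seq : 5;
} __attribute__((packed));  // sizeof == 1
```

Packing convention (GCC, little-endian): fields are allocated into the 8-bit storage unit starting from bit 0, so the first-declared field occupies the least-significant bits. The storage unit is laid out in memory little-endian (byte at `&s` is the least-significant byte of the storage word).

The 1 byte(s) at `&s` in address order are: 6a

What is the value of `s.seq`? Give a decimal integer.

[0]=0x6a (little-endian) → word 0x6a
type:2 @ bit 0 → (0x6a>>0)&0x3 = 0x2
opcode:1 @ bit 2 → (0x6a>>2)&0x1 = 0x0
seq:5 @ bit 3 → (0x6a>>3)&0x1f = 0xd  ←
seq signed 5b, MSB=0: value = 13

13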